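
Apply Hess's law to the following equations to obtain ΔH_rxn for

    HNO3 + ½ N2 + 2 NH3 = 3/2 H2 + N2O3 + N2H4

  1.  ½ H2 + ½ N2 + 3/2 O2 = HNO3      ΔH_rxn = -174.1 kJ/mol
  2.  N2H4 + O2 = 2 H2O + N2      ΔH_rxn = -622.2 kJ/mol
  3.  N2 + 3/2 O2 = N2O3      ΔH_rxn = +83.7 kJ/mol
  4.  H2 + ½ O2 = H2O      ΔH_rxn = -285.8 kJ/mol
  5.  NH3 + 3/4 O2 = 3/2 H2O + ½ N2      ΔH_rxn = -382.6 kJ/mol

ΔH_rxn = 400.6 kJ/mol

eq. 1 reversed: +174.1 kJ/mol
eq. 2 reversed: +622.2 kJ/mol
eq. 3 as written: +83.7 kJ/mol
eq. 4 reversed: +285.8 kJ/mol
eq. 5 × 2: (2)·(-382.6) = -765.2 kJ/mol
By Hess's law, ΔH_rxn = (-1)·(-174.1) + (-1)·(-622.2) + (1)·(+83.7) + (-1)·(-285.8) + (2)·(-382.6) = 400.6 kJ/mol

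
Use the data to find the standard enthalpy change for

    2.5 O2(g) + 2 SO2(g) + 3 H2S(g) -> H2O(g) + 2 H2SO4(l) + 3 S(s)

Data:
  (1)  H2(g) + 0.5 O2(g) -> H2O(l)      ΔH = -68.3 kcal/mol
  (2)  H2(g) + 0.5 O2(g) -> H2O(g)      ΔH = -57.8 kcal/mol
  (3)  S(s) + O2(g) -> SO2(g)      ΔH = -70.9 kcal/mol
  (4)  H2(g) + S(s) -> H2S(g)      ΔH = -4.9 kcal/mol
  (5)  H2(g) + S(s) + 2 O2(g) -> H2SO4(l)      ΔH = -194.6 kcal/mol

ΔH = -290.5 kcal/mol

(1): not needed.
(2) as written: -57.8 kcal/mol
(3) reversed and × 2: (-2)·(-70.9) = +141.8 kcal/mol
(4) reversed and × 3: (-3)·(-4.9) = +14.7 kcal/mol
(5) × 2: (2)·(-194.6) = -389.2 kcal/mol
ΔH = (1)·(-57.8) + (-2)·(-70.9) + (-3)·(-4.9) + (2)·(-194.6) = -290.5 kcal/mol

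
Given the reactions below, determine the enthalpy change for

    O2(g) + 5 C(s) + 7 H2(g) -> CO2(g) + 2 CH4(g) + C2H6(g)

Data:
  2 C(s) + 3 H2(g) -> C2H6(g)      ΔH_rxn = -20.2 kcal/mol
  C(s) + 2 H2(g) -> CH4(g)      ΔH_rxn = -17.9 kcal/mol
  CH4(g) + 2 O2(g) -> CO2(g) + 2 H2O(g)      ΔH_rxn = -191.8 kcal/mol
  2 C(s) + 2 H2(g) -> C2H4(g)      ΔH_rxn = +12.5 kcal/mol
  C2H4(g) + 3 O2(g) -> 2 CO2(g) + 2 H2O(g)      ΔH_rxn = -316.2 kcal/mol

ΔH_rxn = -150.0 kcal/mol

equation 1 as written: -20.2 kcal/mol
equation 2 as written: -17.9 kcal/mol
equation 3 reversed: +191.8 kcal/mol
equation 4 as written: +12.5 kcal/mol
equation 5 as written: -316.2 kcal/mol
ΔH_rxn = (-20.2) + (-17.9) + (+191.8) + (+12.5) + (-316.2) = -150.0 kcal/mol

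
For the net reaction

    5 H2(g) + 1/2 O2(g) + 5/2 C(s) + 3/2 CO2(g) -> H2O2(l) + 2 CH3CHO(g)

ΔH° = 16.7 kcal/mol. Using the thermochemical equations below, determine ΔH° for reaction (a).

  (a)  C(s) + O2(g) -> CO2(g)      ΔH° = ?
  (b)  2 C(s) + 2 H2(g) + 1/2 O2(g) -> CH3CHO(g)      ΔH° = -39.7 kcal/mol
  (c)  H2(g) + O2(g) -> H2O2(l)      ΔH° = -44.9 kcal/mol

ΔH° = -94.0 kcal/mol

(a) reversed and × 3/2 (CO2(g) must end up as a reactant; ×3/2 to match 3/2 CO2(g) in the target): contributes −3/2·x
(b) × 2 (scale by 2 for the 2 CH3CHO(g)): (2)·(-39.7) = -79.4 kcal/mol
(c) as written (H2O2(l) already on the product side): -44.9 kcal/mol
+16.7 = (-79.4) + (-44.9) − 3/2·x
x = (+16.7 − (-124.3)) / (-3/2) = -94.0 kcal/mol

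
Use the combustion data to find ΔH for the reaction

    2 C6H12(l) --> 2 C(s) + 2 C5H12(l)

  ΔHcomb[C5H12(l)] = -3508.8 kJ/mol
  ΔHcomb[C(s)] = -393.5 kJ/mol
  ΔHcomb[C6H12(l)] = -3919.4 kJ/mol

ΔH = -34.2 kJ/mol

Using ΔH = Σ nΔHc°(reactants) − Σ nΔHc°(products):
= [2·(-3919.4)] − [2·(-393.5) + 2·(-3508.8)]
= -34.2 kJ/mol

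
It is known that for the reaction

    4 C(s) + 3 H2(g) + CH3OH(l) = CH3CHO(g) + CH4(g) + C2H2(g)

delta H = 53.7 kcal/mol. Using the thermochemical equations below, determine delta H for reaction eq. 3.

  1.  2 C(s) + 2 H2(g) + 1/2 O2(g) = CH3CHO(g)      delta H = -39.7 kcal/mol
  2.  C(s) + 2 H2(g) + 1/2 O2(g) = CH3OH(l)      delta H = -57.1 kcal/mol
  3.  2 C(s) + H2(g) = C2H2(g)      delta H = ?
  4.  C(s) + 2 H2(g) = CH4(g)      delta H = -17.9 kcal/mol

eq. 1 as written (CH3CHO(g) already on the product side): -39.7 kcal/mol
eq. 2 reversed (reverse to put CH3OH(l) on the reactant side): +57.1 kcal/mol
eq. 3 as written (C2H2(g) already on the product side): contributes x
eq. 4 as written (CH4(g) already on the product side): -17.9 kcal/mol
+53.7 = (-39.7) + (+57.1) + (-17.9) + x
x = (+53.7 − (-0.5)) / (1) = 54.2 kcal/mol

delta H = 54.2 kcal/mol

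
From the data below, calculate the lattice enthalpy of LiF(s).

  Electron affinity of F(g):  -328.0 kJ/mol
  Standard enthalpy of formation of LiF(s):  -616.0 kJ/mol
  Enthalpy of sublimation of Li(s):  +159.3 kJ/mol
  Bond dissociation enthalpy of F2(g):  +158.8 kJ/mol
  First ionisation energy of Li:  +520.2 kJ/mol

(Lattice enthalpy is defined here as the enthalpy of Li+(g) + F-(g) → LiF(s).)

U = -1046.9 kJ/mol

ΔHf° = 1·ΔHsub + 1·(ΣIE) + 1/2·D(F2) + 1·EA + U
-616.0 = 1·(+159.3) + 1·(+520.2) + 1/2·(+158.8) + 1·(-328.0) + U
U = -616.0 − (+430.9) = -1046.9 kJ/mol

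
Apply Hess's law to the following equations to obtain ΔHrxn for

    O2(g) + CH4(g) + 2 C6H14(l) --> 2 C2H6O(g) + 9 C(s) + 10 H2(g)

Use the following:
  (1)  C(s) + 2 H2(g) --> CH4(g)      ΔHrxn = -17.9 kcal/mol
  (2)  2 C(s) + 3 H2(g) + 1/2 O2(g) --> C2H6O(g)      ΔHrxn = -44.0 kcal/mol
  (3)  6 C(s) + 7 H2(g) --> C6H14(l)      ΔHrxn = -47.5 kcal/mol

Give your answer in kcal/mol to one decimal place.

(1) reversed: +17.9 kcal/mol
(2) × 2: (2)·(-44.0) = -88.0 kcal/mol
(3) reversed and × 2: (-2)·(-47.5) = +95.0 kcal/mol
Since enthalpy is a state function, ΔHrxn = (+17.9) + (-88.0) + (+95.0) = 24.9 kcal/mol

ΔHrxn = 24.9 kcal/mol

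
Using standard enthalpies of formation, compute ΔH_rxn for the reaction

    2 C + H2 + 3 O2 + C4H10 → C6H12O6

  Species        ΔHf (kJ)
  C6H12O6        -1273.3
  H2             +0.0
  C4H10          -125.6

ΔH_rxn = -1147.7 kJ

ΔH°rxn = Σ nΔHf°(products) − Σ nΔHf°(reactants).
Products: 1·(-1273.3) = -1273.3
Reactants: 2·(+0.0) + 1·(+0.0) + 3·(+0.0) + 1·(-125.6) = -125.6
ΔH_rxn = (-1273.3) − (-125.6) = -1147.7 kJ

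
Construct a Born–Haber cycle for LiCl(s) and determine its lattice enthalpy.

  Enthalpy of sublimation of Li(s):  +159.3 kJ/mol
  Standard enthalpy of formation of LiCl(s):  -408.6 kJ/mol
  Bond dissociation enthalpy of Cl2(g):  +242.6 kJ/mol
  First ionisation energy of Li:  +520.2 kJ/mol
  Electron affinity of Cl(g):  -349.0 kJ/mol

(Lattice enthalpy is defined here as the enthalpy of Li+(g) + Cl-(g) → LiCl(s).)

U = -860.4 kJ/mol

ΔHf° = 1·ΔHsub + 1·(ΣIE) + 1/2·D(Cl2) + 1·EA + U
-408.6 = 1·(+159.3) + 1·(+520.2) + 1/2·(+242.6) + 1·(-349.0) + U
U = -408.6 − (+451.8) = -860.4 kJ/mol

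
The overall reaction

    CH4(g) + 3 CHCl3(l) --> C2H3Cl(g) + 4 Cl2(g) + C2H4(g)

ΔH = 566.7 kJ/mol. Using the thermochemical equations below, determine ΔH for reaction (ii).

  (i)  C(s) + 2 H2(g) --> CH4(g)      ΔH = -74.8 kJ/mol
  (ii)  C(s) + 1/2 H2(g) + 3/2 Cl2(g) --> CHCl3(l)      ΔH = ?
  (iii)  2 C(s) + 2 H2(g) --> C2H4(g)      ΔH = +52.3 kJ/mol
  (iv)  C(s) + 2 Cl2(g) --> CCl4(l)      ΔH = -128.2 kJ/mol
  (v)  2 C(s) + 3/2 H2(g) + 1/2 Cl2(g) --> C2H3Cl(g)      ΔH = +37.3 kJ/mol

(i) reversed (reverse to put CH4(g) on the reactant side): +74.8 kJ/mol
(ii) reversed and × 3 (reverse to put CHCl3(l) on the reactant side; scale by 3 for the 3 CHCl3(l)): contributes −3·x
(iii) as written (C2H4(g) already on the product side): +52.3 kJ/mol
(iv): not needed (CCl4(l) appears nowhere else).
(v) as written (C2H3Cl(g) already on the product side): +37.3 kJ/mol
+566.7 = (+74.8) + (+52.3) + (+37.3) − 3·x
x = (+566.7 − (+164.4)) / (-3) = -134.1 kJ/mol

ΔH = -134.1 kJ/mol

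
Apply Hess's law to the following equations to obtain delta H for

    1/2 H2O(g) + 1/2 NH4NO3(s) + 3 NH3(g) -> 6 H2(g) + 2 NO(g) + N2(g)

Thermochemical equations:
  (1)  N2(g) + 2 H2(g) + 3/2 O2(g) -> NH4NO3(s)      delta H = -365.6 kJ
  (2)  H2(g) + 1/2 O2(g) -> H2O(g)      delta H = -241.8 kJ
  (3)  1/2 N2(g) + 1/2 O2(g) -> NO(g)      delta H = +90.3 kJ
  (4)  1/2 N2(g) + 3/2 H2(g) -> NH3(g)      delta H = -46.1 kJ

delta H = 622.6 kJ

(1) reversed and × 1/2: (-1/2)·(-365.6) = +182.8 kJ
(2) reversed and × 1/2: (-1/2)·(-241.8) = +120.9 kJ
(3) × 2: (2)·(+90.3) = +180.6 kJ
(4) reversed and × 3: (-3)·(-46.1) = +138.3 kJ
By Hess's law, delta H = (-1/2)·(-365.6) + (-1/2)·(-241.8) + (2)·(+90.3) + (-3)·(-46.1) = 622.6 kJ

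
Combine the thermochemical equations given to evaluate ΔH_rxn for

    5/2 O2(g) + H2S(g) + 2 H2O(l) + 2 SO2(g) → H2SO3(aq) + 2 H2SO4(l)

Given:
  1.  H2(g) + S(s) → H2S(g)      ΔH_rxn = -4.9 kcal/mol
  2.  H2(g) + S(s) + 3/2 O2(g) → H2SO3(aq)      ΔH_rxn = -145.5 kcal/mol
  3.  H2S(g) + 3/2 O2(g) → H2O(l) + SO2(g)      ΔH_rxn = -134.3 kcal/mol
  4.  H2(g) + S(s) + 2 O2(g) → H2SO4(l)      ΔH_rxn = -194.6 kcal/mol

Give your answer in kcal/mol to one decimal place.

eq. 1 reversed and × 3: (-3)·(-4.9) = +14.7 kcal/mol
eq. 2 as written: -145.5 kcal/mol
eq. 3 reversed and × 2: (-2)·(-134.3) = +268.6 kcal/mol
eq. 4 × 2: (2)·(-194.6) = -389.2 kcal/mol
ΔH_rxn = (+14.7) + (-145.5) + (+268.6) + (-389.2) = -251.4 kcal/mol

ΔH_rxn = -251.4 kcal/mol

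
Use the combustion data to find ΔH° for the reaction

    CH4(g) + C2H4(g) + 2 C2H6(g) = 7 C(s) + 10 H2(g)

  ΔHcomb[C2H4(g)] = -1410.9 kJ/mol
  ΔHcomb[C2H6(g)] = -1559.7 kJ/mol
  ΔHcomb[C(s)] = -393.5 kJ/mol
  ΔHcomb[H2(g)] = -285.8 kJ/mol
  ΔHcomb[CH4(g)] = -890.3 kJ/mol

Using ΔH = Σ nΔHc°(reactants) − Σ nΔHc°(products):
= [1·(-890.3) + 1·(-1410.9) + 2·(-1559.7)] − [7·(-393.5) + 10·(-285.8)]
= 191.9 kJ/mol

ΔH° = 191.9 kJ/mol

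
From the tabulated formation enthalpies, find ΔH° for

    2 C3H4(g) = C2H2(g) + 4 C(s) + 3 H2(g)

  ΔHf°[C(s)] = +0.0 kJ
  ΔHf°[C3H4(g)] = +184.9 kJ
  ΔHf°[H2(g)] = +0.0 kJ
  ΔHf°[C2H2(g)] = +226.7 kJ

ΔH° = -143.1 kJ

Products: 1·(+226.7) + 4·(+0.0) + 3·(+0.0) = +226.7
Reactants: 2·(+184.9) = +369.8
ΔH° = (+226.7) − (+369.8) = -143.1 kJ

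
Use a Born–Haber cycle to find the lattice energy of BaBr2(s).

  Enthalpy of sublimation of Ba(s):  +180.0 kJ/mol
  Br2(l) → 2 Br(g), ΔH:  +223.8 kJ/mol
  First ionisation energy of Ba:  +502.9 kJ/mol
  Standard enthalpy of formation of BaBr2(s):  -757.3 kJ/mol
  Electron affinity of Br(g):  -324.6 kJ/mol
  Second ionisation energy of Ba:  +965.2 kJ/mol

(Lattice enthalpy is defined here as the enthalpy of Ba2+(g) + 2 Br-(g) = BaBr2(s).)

ΔHf° = 1·ΔHsub + 1·(ΣIE) + 1·D(Br2) + 2·EA + U
-757.3 = 1·(+180.0) + 1·(+1468.1) + 1·(+223.8) + 2·(-324.6) + U
U = -757.3 − (+1222.7) = -1980.0 kJ/mol

U = -1980.0 kJ/mol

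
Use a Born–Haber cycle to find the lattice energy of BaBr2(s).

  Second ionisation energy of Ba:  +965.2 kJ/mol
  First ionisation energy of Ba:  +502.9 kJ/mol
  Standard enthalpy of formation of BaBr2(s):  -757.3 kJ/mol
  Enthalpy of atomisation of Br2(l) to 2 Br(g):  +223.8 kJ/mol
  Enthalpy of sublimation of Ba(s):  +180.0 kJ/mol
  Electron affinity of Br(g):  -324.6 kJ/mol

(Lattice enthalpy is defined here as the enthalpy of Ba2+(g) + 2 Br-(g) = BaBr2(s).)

ΔHf° = 1·ΔHsub + 1·(ΣIE) + 1·D(Br2) + 2·EA + U
-757.3 = 1·(+180.0) + 1·(+1468.1) + 1·(+223.8) + 2·(-324.6) + U
U = -757.3 − (+1222.7) = -1980.0 kJ/mol

U = -1980.0 kJ/mol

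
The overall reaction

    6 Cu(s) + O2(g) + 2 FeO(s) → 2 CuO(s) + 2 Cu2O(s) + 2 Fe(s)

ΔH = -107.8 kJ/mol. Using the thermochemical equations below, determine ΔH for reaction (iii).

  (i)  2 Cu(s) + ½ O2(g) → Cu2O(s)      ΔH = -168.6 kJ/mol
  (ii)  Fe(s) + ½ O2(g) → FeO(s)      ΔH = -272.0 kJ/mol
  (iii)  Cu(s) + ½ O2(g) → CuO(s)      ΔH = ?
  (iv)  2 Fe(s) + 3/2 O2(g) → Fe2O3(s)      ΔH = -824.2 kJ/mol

ΔH = -157.3 kJ/mol

(i) × 2 (scale by 2 for the 2 Cu2O(s)): (2)·(-168.6) = -337.2 kJ/mol
(ii) reversed and × 2 (reverse to put FeO(s) on the reactant side; ×2 to match 2 FeO(s) in the target): (-2)·(-272.0) = +544.0 kJ/mol
(iii) × 2 (×2 to match 2 CuO(s) in the target): contributes 2·x
(iv): not needed (Fe2O3(s) appears nowhere else).
-107.8 = (-337.2) + (+544.0) + 2·x
x = (-107.8 − (+206.8)) / (2) = -157.3 kJ/mol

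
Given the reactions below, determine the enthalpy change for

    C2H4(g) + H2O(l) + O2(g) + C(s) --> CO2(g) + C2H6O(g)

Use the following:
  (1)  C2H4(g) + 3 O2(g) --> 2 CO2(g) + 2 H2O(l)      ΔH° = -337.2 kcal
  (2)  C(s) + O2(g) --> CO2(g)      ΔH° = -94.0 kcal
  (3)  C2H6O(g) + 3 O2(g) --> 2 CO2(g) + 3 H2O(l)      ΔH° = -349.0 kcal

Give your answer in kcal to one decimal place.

ΔH° = -82.2 kcal

(1) as written (C2H4(g) already on the reactant side): -337.2 kcal
(2) as written (C(s) already on the reactant side): -94.0 kcal
(3) reversed (reverse to put C2H6O(g) on the product side): +349.0 kcal
By Hess's law, ΔH° = (-337.2) + (-94.0) + (+349.0) = -82.2 kcal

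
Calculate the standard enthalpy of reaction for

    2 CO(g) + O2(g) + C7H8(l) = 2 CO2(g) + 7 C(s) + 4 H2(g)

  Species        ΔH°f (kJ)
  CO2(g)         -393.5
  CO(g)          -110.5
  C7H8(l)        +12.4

ΔHrxn = -578.4 kJ

Products: 2·(-393.5) + 7·(+0.0) + 4·(+0.0) = -787.0
Reactants: 2·(-110.5) + 1·(+0.0) + 1·(+12.4) = -208.6
ΔHrxn = (-787.0) − (-208.6) = -578.4 kJ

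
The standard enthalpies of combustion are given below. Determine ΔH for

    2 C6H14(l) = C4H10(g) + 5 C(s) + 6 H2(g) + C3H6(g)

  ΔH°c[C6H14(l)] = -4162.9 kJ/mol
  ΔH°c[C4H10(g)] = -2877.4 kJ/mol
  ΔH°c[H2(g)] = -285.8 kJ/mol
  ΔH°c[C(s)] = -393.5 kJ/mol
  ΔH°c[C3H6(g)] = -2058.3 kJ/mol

With combustion enthalpies, reactants minus products:
= [2·(-4162.9)] − [1·(-2877.4) + 5·(-393.5) + 6·(-285.8) + 1·(-2058.3)]
= 292.2 kJ/mol

ΔH = 292.2 kJ/mol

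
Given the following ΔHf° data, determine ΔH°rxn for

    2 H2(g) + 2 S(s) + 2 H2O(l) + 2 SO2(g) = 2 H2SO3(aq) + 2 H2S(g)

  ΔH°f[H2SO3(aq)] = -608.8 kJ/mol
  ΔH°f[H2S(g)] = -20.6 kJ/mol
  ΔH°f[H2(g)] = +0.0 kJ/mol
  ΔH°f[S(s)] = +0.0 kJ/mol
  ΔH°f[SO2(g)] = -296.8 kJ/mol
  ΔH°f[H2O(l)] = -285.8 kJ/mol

ΔH°rxn = -93.6 kJ/mol

ΔH°rxn = Σ nΔHf°(products) − Σ nΔHf°(reactants).
Products: 2·(-608.8) + 2·(-20.6) = -1258.8
Reactants: 2·(+0.0) + 2·(+0.0) + 2·(-285.8) + 2·(-296.8) = -1165.2
ΔH°rxn = (-1258.8) − (-1165.2) = -93.6 kJ/mol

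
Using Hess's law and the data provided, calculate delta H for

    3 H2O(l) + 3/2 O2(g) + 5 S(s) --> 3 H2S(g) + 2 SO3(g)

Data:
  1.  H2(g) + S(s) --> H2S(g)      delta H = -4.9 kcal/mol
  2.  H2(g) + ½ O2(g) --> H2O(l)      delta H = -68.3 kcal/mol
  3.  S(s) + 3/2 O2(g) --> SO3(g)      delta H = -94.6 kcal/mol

eq. 1 × 3: (3)·(-4.9) = -14.7 kcal/mol
eq. 2 reversed and × 3: (-3)·(-68.3) = +204.9 kcal/mol
eq. 3 × 2: (2)·(-94.6) = -189.2 kcal/mol
delta H = (3)·(-4.9) + (-3)·(-68.3) + (2)·(-94.6) = 1.0 kcal/mol

delta H = 1.0 kcal/mol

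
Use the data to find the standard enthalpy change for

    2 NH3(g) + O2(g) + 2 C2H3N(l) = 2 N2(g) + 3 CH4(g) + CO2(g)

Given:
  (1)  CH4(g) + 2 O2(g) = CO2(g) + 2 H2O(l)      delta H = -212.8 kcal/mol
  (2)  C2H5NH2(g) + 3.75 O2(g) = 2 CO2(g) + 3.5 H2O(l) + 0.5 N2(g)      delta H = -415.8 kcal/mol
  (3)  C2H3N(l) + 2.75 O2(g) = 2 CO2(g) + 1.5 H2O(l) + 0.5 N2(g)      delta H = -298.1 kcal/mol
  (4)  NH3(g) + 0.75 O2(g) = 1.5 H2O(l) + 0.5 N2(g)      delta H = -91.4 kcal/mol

(1) reversed and × 3 (CH4(g) must end up as a product; scale by 3 for the 3 CH4(g)): (-3)·(-212.8) = +638.4 kcal/mol
(2): not needed (C2H5NH2(g) appears nowhere else).
(3) × 2 (scale by 2 for the 2 C2H3N(l)): (2)·(-298.1) = -596.2 kcal/mol
(4) × 2 (×2 to match 2 NH3(g) in the target): (2)·(-91.4) = -182.8 kcal/mol
Since enthalpy is a state function, delta H = (-3)·(-212.8) + (2)·(-298.1) + (2)·(-91.4) = -140.6 kcal/mol

delta H = -140.6 kcal/mol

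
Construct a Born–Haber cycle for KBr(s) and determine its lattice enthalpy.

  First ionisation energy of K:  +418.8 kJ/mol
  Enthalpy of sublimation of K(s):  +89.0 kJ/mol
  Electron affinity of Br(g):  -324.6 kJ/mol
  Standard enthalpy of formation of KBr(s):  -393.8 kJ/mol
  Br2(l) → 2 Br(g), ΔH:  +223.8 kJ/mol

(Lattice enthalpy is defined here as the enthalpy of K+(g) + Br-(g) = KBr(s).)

U = -688.9 kJ/mol

ΔHf° = 1·ΔHsub + 1·(ΣIE) + 1/2·D(Br2) + 1·EA + U
-393.8 = 1·(+89.0) + 1·(+418.8) + 1/2·(+223.8) + 1·(-324.6) + U
U = -393.8 − (+295.1) = -688.9 kJ/mol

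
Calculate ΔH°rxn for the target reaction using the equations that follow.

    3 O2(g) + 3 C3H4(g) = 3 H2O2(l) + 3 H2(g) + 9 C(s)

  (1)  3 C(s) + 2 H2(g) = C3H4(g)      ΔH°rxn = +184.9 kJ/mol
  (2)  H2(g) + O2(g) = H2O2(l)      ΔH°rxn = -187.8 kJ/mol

ΔH°rxn = -1118.1 kJ/mol

(1) reversed and × 3 (C3H4(g) must end up as a reactant; scale by 3 for the 3 C3H4(g)): (-3)·(+184.9) = -554.7 kJ/mol
(2) × 3 (scale by 3 for the 3 H2O2(l)): (3)·(-187.8) = -563.4 kJ/mol
Summing the manipulated equations, ΔH°rxn = (-3)·(+184.9) + (3)·(-187.8) = -1118.1 kJ/mol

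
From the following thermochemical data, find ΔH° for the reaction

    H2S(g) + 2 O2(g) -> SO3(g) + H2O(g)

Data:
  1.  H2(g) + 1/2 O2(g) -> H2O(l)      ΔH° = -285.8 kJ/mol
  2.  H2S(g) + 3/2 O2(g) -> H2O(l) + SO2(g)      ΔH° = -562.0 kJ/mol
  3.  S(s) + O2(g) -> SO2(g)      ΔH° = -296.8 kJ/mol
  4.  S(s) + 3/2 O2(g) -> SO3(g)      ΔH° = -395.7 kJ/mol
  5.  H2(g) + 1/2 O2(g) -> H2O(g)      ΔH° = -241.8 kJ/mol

ΔH° = -616.9 kJ/mol

eq. 1 reversed: +285.8 kJ/mol
eq. 2 as written (H2S(g) already on the reactant side): -562.0 kJ/mol
eq. 3 reversed: +296.8 kJ/mol
eq. 4 as written (SO3(g) already on the product side): -395.7 kJ/mol
eq. 5 as written (H2O(g) already on the product side): -241.8 kJ/mol
Combining the equations, ΔH° = (+285.8) + (-562.0) + (+296.8) + (-395.7) + (-241.8) = -616.9 kJ/mol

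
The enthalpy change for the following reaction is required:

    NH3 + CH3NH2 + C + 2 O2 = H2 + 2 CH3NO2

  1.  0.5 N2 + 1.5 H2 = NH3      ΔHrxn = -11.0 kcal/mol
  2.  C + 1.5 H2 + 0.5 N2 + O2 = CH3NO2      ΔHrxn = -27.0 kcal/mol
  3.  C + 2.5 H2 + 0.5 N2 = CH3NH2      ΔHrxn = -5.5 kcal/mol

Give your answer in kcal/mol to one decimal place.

eq. 1 reversed (NH3 must end up as a reactant): +11.0 kcal/mol
eq. 2 × 2 (scale by 2 for the 2 CH3NO2): (2)·(-27.0) = -54.0 kcal/mol
eq. 3 reversed (reverse to put CH3NH2 on the reactant side): +5.5 kcal/mol
By Hess's law, ΔHrxn = (+11.0) + (-54.0) + (+5.5) = -37.5 kcal/mol

ΔHrxn = -37.5 kcal/mol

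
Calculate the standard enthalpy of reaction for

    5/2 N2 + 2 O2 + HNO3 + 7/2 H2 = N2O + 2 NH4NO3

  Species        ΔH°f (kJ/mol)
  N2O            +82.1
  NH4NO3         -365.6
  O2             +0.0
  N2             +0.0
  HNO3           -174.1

ΔH°rxn = Σ nΔHf°(products) − Σ nΔHf°(reactants).
Products: 1·(+82.1) + 2·(-365.6) = -649.1
Reactants: 5/2·(+0.0) + 2·(+0.0) + 1·(-174.1) + 7/2·(+0.0) = -174.1
ΔH° = (-649.1) − (-174.1) = -475.0 kJ/mol

ΔH° = -475.0 kJ/mol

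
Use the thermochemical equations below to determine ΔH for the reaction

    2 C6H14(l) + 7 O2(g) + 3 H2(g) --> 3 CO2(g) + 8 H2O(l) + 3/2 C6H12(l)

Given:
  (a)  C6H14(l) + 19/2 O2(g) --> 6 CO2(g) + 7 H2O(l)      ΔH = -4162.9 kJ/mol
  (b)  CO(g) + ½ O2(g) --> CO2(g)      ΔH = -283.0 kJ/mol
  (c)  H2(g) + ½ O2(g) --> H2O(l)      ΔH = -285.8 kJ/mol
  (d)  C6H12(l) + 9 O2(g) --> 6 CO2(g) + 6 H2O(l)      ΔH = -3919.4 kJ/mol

ΔH = -3304.1 kJ/mol

(a) × 2 (×2 to match 2 C6H14(l) in the target): (2)·(-4162.9) = -8325.8 kJ/mol
(b): not needed (CO(g) appears nowhere else).
(c) × 3 (×3 to match 3 H2(g) in the target): (3)·(-285.8) = -857.4 kJ/mol
(d) reversed and × 3/2 (C6H12(l) must end up as a product; scale by 3/2 for the 3/2 C6H12(l)): (-3/2)·(-3919.4) = +5879.1 kJ/mol
By Hess's law, ΔH = (2)·(-4162.9) + (3)·(-285.8) + (-3/2)·(-3919.4) = -3304.1 kJ/mol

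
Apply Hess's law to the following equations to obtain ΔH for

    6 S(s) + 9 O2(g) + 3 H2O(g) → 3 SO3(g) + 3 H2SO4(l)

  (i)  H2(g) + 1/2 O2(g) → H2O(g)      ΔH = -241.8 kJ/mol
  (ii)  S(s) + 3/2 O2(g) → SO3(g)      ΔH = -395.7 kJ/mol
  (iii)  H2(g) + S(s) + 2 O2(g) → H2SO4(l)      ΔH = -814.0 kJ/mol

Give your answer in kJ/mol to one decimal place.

ΔH = -2903.7 kJ/mol

(i) reversed and × 3 (reverse to put H2O(g) on the reactant side; scale by 3 for the 3 H2O(g)): (-3)·(-241.8) = +725.4 kJ/mol
(ii) × 3 (×3 to match 3 SO3(g) in the target): (3)·(-395.7) = -1187.1 kJ/mol
(iii) × 3 (scale by 3 for the 3 H2SO4(l)): (3)·(-814.0) = -2442.0 kJ/mol
Summing the manipulated equations, ΔH = (-3)·(-241.8) + (3)·(-395.7) + (3)·(-814.0) = -2903.7 kJ/mol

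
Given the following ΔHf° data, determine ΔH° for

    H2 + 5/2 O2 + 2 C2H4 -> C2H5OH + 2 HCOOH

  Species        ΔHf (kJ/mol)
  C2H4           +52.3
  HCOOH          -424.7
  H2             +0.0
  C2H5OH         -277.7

ΔH° = -1231.7 kJ/mol

ΔH°rxn = Σ nΔHf°(products) − Σ nΔHf°(reactants).
Products: 1·(-277.7) + 2·(-424.7) = -1127.1
Reactants: 1·(+0.0) + 5/2·(+0.0) + 2·(+52.3) = +104.6
ΔH° = (-1127.1) − (+104.6) = -1231.7 kJ/mol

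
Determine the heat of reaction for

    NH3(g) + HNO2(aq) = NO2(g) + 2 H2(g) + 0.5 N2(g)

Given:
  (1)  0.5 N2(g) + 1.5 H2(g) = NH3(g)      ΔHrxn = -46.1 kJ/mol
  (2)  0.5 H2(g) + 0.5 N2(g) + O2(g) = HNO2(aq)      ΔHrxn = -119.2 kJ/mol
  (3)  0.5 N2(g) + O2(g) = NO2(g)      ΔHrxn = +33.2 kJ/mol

(1) reversed: +46.1 kJ/mol
(2) reversed: +119.2 kJ/mol
(3) as written: +33.2 kJ/mol
ΔHrxn = (+46.1) + (+119.2) + (+33.2) = 198.5 kJ/mol

ΔHrxn = 198.5 kJ/mol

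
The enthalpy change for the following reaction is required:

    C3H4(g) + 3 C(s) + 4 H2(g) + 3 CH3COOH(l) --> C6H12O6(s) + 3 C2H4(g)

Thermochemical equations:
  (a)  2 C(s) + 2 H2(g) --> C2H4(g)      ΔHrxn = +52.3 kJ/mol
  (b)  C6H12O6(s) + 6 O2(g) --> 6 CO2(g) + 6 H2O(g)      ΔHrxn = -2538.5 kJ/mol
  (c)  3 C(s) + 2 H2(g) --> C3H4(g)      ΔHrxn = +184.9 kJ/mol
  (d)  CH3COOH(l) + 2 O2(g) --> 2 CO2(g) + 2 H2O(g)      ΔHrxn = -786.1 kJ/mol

(a) × 3: (3)·(+52.3) = +156.9 kJ/mol
(b) reversed: +2538.5 kJ/mol
(c) reversed: -184.9 kJ/mol
(d) × 3: (3)·(-786.1) = -2358.3 kJ/mol
By Hess's law, ΔHrxn = (3)·(+52.3) + (-1)·(-2538.5) + (-1)·(+184.9) + (3)·(-786.1) = 152.2 kJ/mol

ΔHrxn = 152.2 kJ/mol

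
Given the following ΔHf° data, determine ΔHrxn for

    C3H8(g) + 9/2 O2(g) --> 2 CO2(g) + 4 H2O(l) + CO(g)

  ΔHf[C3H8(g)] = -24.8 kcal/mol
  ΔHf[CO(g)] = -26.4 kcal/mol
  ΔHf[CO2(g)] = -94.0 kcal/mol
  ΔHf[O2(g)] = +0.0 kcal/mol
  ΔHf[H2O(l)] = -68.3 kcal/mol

Products: 2·(-94.0) + 4·(-68.3) + 1·(-26.4) = -487.6
Reactants: 1·(-24.8) + 9/2·(+0.0) = -24.8
ΔHrxn = (-487.6) − (-24.8) = -462.8 kcal/mol

ΔHrxn = -462.8 kcal/mol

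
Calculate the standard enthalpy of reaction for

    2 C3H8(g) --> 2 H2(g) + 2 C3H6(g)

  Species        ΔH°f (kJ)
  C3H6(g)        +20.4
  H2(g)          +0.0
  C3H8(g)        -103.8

ΔH°rxn = 248.4 kJ

Products: 2·(+0.0) + 2·(+20.4) = +40.8
Reactants: 2·(-103.8) = -207.6
ΔH°rxn = (+40.8) − (-207.6) = 248.4 kJ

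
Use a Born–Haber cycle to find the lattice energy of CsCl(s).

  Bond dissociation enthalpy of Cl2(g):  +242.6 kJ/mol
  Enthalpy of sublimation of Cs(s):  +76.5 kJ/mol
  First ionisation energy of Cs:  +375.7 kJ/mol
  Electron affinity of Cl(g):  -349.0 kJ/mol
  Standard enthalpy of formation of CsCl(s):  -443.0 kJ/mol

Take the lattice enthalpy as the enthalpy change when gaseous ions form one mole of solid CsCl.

U = -667.5 kJ/mol

ΔHf° = 1·ΔHsub + 1·(ΣIE) + 1/2·D(Cl2) + 1·EA + U
-443.0 = 1·(+76.5) + 1·(+375.7) + 1/2·(+242.6) + 1·(-349.0) + U
U = -443.0 − (+224.5) = -667.5 kJ/mol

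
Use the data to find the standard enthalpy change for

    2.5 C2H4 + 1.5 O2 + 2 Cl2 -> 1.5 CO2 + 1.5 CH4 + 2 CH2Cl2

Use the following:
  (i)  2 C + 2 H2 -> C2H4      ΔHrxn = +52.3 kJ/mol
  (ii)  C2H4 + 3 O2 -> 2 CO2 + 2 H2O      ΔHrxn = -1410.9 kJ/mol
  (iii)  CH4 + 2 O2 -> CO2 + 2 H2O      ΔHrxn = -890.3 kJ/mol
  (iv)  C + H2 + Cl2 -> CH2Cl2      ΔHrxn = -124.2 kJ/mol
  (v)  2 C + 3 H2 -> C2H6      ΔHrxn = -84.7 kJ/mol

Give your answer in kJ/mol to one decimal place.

(i) reversed: -52.3 kJ/mol
(ii) × 3/2: (3/2)·(-1410.9) = -2116.35 kJ/mol
(iii) reversed and × 3/2: (-3/2)·(-890.3) = +1335.45 kJ/mol
(iv) × 2: (2)·(-124.2) = -248.4 kJ/mol
(v): not needed.
Summing the manipulated equations, ΔHrxn = (-52.3) + (-2116.35) + (+1335.45) + (-248.4) = -1081.6 kJ/mol

ΔHrxn = -1081.6 kJ/mol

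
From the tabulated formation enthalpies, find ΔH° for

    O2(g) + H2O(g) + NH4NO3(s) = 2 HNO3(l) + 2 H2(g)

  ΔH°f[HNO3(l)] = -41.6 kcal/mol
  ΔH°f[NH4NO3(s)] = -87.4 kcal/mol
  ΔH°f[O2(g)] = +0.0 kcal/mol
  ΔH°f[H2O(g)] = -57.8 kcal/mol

Products: 2·(-41.6) + 2·(+0.0) = -83.2
Reactants: 1·(+0.0) + 1·(-57.8) + 1·(-87.4) = -145.2
ΔH° = (-83.2) − (-145.2) = 62.0 kcal/mol

ΔH° = 62.0 kcal/mol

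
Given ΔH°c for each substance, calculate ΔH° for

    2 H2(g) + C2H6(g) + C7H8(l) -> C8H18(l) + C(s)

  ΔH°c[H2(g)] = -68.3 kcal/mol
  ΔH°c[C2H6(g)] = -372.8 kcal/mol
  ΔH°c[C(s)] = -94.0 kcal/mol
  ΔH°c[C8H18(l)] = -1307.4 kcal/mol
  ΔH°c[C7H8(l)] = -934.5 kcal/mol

Using ΔH = Σ nΔHc°(reactants) − Σ nΔHc°(products):
= [2·(-68.3) + 1·(-372.8) + 1·(-934.5)] − [1·(-1307.4) + 1·(-94.0)]
= -42.5 kcal/mol

ΔH° = -42.5 kcal/mol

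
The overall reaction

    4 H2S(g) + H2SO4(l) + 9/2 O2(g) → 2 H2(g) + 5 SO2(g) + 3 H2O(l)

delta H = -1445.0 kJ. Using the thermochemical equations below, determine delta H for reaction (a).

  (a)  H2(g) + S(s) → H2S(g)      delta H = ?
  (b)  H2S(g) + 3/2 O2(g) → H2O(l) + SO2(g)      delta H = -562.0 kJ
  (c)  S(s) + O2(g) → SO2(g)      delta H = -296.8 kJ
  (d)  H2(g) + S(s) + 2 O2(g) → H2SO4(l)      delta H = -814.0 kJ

delta H = -20.6 kJ

(a) reversed: contributes −x
(b) × 3: (3)·(-562.0) = -1686.0 kJ
(c) × 2: (2)·(-296.8) = -593.6 kJ
(d) reversed: +814.0 kJ
-1445.0 = (-1686.0) + (-593.6) + (+814.0) − x
x = (-1445.0 − (-1465.6)) / (-1) = -20.6 kJ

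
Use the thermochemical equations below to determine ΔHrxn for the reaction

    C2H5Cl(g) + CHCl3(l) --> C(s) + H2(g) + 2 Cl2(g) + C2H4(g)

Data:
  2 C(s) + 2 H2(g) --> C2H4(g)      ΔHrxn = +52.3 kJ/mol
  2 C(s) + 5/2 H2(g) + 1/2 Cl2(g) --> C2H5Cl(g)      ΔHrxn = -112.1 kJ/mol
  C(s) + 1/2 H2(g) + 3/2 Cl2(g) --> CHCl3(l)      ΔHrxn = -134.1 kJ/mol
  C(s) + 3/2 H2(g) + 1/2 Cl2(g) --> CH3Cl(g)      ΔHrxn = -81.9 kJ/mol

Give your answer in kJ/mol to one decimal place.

equation 1 as written (C2H4(g) already on the product side): +52.3 kJ/mol
equation 2 reversed (C2H5Cl(g) must end up as a reactant): +112.1 kJ/mol
equation 3 reversed (CHCl3(l) must end up as a reactant): +134.1 kJ/mol
equation 4: not needed (CH3Cl(g) appears nowhere else).
ΔHrxn = (1)·(+52.3) + (-1)·(-112.1) + (-1)·(-134.1) = 298.5 kJ/mol

ΔHrxn = 298.5 kJ/mol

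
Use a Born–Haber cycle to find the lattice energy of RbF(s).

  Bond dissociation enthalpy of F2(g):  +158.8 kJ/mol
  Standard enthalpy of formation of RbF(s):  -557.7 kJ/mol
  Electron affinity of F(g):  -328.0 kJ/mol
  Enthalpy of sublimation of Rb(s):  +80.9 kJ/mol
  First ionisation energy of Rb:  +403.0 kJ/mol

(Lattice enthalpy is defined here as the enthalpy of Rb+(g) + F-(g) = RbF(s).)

ΔHf° = 1·ΔHsub + 1·(ΣIE) + 1/2·D(F2) + 1·EA + U
-557.7 = 1·(+80.9) + 1·(+403.0) + 1/2·(+158.8) + 1·(-328.0) + U
U = -557.7 − (+235.3) = -793.0 kJ/mol

U = -793.0 kJ/mol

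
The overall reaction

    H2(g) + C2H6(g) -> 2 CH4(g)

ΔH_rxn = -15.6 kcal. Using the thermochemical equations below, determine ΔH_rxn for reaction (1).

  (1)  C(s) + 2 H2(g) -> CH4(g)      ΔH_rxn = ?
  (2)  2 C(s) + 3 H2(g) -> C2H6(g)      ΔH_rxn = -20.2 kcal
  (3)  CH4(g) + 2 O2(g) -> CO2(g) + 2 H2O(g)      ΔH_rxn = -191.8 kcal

ΔH_rxn = -17.9 kcal

(1) × 2: contributes 2·x
(2) reversed: +20.2 kcal
(3): not needed.
-15.6 = (+20.2) + 2·x
x = (-15.6 − (+20.2)) / (2) = -17.9 kcal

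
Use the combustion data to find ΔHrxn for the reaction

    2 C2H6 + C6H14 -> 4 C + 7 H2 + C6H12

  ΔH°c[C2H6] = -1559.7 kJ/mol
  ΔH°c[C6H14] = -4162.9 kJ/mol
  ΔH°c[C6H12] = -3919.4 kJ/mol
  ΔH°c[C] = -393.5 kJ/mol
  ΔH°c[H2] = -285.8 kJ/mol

ΔHrxn = 211.7 kJ/mol

Using ΔH = Σ nΔHc°(reactants) − Σ nΔHc°(products):
= [2·(-1559.7) + 1·(-4162.9)] − [4·(-393.5) + 7·(-285.8) + 1·(-3919.4)]
= 211.7 kJ/mol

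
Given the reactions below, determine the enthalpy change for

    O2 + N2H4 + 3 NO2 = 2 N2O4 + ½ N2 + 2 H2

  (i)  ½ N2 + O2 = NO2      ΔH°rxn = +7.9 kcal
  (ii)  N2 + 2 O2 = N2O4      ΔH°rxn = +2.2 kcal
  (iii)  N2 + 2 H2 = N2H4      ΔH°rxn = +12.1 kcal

(i) reversed and × 3 (NO2 must end up as a reactant; ×3 to match 3 NO2 in the target): (-3)·(+7.9) = -23.7 kcal
(ii) × 2 (scale by 2 for the 2 N2O4): (2)·(+2.2) = +4.4 kcal
(iii) reversed (reverse to put N2H4 on the reactant side): -12.1 kcal
Since enthalpy is a state function, ΔH°rxn = (-3)·(+7.9) + (2)·(+2.2) + (-1)·(+12.1) = -31.4 kcal

ΔH°rxn = -31.4 kcal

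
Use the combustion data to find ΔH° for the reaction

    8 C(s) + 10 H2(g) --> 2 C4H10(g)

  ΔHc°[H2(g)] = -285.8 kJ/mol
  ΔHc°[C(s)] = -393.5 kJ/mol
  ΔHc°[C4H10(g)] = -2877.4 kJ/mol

Using ΔH = Σ nΔHc°(reactants) − Σ nΔHc°(products):
= [8·(-393.5) + 10·(-285.8)] − [2·(-2877.4)]
= -251.2 kJ/mol

ΔH° = -251.2 kJ/mol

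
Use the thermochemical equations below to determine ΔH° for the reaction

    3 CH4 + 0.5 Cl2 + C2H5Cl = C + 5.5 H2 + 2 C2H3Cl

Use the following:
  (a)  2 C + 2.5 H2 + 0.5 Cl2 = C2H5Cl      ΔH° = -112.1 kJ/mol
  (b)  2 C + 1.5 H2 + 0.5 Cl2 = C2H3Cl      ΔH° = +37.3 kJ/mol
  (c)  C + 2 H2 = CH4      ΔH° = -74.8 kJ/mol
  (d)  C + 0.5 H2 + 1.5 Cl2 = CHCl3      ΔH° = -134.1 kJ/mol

ΔH° = 411.1 kJ/mol

(a) reversed: +112.1 kJ/mol
(b) × 2: (2)·(+37.3) = +74.6 kJ/mol
(c) reversed and × 3: (-3)·(-74.8) = +224.4 kJ/mol
(d): not needed.
By Hess's law, ΔH° = (-1)·(-112.1) + (2)·(+37.3) + (-3)·(-74.8) = 411.1 kJ/mol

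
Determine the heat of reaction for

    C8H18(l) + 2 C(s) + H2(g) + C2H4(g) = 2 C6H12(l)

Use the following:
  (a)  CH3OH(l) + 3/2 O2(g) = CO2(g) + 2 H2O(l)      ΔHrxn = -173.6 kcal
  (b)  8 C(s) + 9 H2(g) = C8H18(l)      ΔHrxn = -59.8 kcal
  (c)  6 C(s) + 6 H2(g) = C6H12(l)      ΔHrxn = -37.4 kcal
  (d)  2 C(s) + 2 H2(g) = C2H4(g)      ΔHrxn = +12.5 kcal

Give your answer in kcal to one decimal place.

(a): not needed.
(b) reversed: +59.8 kcal
(c) × 2: (2)·(-37.4) = -74.8 kcal
(d) reversed: -12.5 kcal
Since enthalpy is a state function, ΔHrxn = (+59.8) + (-74.8) + (-12.5) = -27.5 kcal

ΔHrxn = -27.5 kcal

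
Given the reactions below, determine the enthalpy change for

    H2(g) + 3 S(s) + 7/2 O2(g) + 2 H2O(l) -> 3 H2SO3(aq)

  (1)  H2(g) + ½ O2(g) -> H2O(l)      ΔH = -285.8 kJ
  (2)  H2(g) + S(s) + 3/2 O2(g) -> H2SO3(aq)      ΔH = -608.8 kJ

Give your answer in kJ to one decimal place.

(1) reversed and × 2 (H2O(l) must end up as a reactant; ×2 to match 2 H2O(l) in the target): (-2)·(-285.8) = +571.6 kJ
(2) × 3 (scale by 3 for the 3 H2SO3(aq)): (3)·(-608.8) = -1826.4 kJ
Since enthalpy is a state function, ΔH = (+571.6) + (-1826.4) = -1254.8 kJ

ΔH = -1254.8 kJ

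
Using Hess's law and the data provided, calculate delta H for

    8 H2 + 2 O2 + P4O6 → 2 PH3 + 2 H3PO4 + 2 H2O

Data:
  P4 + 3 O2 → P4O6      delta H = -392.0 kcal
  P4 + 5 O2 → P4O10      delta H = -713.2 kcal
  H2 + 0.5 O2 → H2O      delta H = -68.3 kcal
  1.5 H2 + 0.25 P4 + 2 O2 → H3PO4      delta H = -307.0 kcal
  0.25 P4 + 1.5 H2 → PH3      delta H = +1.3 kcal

delta H = -356.0 kcal

equation 1 reversed: +392.0 kcal
equation 2: not needed.
equation 3 × 2: (2)·(-68.3) = -136.6 kcal
equation 4 × 2: (2)·(-307.0) = -614.0 kcal
equation 5 × 2: (2)·(+1.3) = +2.6 kcal
Summing the manipulated equations, delta H = (+392.0) + (-136.6) + (-614.0) + (+2.6) = -356.0 kcal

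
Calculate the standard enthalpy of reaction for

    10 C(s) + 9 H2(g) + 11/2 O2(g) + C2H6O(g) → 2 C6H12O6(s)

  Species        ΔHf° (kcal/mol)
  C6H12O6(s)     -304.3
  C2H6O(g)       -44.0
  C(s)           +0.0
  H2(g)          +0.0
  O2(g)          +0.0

ΔHrxn = -564.6 kcal/mol

Products: 2·(-304.3) = -608.6
Reactants: 10·(+0.0) + 9·(+0.0) + 11/2·(+0.0) + 1·(-44.0) = -44.0
ΔHrxn = (-608.6) − (-44.0) = -564.6 kcal/mol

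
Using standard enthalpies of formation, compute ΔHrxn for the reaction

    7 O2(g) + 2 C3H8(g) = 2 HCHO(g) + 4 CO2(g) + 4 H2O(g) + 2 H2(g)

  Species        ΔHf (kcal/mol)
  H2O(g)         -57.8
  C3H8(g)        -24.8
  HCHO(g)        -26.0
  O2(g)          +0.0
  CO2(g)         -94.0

Products: 2·(-26.0) + 4·(-94.0) + 4·(-57.8) + 2·(+0.0) = -659.2
Reactants: 7·(+0.0) + 2·(-24.8) = -49.6
ΔHrxn = (-659.2) − (-49.6) = -609.6 kcal/mol

ΔHrxn = -609.6 kcal/mol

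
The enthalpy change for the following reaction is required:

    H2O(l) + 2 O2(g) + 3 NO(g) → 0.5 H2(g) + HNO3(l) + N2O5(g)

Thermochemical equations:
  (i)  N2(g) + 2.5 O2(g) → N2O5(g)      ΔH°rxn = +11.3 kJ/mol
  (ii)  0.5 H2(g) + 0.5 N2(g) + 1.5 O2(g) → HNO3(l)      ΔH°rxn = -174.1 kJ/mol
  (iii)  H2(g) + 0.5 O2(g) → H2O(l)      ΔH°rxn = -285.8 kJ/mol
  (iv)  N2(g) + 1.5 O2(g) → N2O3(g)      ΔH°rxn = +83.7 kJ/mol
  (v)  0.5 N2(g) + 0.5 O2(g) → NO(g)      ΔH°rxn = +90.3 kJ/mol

(i) as written (N2O5(g) already on the product side): +11.3 kJ/mol
(ii) as written (HNO3(l) already on the product side): -174.1 kJ/mol
(iii) reversed (H2O(l) must end up as a reactant): +285.8 kJ/mol
(iv): not needed (N2O3(g) appears nowhere else).
(v) reversed and × 3 (reverse to put NO(g) on the reactant side; scale by 3 for the 3 NO(g)): (-3)·(+90.3) = -270.9 kJ/mol
ΔH°rxn = (1)·(+11.3) + (1)·(-174.1) + (-1)·(-285.8) + (-3)·(+90.3) = -147.9 kJ/mol

ΔH°rxn = -147.9 kJ/mol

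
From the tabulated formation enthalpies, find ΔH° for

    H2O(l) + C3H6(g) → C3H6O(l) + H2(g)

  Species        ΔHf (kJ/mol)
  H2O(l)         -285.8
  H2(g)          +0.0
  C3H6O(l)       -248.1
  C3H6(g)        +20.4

Products: 1·(-248.1) + 1·(+0.0) = -248.1
Reactants: 1·(-285.8) + 1·(+20.4) = -265.4
ΔH° = (-248.1) − (-265.4) = 17.3 kJ/mol

ΔH° = 17.3 kJ/mol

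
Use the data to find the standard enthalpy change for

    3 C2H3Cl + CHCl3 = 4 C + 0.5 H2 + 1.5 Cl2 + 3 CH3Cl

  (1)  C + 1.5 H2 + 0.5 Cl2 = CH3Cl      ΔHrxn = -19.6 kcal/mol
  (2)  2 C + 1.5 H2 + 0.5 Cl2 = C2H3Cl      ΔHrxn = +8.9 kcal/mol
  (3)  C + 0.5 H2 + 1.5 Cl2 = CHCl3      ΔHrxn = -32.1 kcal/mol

(1) × 3: (3)·(-19.6) = -58.8 kcal/mol
(2) reversed and × 3: (-3)·(+8.9) = -26.7 kcal/mol
(3) reversed: +32.1 kcal/mol
ΔHrxn = (-58.8) + (-26.7) + (+32.1) = -53.4 kcal/mol

ΔHrxn = -53.4 kcal/mol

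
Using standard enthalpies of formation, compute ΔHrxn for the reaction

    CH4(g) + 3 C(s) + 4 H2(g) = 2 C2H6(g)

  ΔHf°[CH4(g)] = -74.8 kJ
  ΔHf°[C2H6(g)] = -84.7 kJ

Products: 2·(-84.7) = -169.4
Reactants: 1·(-74.8) + 3·(+0.0) + 4·(+0.0) = -74.8
ΔHrxn = (-169.4) − (-74.8) = -94.6 kJ

ΔHrxn = -94.6 kJ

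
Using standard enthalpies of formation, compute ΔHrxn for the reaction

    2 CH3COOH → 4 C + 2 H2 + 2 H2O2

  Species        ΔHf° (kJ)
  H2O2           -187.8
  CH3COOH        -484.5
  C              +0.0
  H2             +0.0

Products: 4·(+0.0) + 2·(+0.0) + 2·(-187.8) = -375.6
Reactants: 2·(-484.5) = -969.0
ΔHrxn = (-375.6) − (-969.0) = 593.4 kJ

ΔHrxn = 593.4 kJ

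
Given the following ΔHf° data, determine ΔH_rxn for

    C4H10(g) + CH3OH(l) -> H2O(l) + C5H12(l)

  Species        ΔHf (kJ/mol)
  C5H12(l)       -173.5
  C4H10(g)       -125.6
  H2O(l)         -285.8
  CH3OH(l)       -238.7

ΔH_rxn = -95.0 kJ/mol

Products: 1·(-285.8) + 1·(-173.5) = -459.3
Reactants: 1·(-125.6) + 1·(-238.7) = -364.3
ΔH_rxn = (-459.3) − (-364.3) = -95.0 kJ/mol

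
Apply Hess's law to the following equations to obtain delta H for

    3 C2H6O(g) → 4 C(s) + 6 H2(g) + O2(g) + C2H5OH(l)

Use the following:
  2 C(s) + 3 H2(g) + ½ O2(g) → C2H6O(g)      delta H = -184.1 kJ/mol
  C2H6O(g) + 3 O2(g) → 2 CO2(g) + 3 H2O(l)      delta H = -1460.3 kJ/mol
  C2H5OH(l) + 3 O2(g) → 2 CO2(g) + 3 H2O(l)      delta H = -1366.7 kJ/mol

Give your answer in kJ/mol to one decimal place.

delta H = 274.6 kJ/mol

equation 1 reversed and × 2 (C(s) must end up as a product; ×2 to match 4 C(s) in the target): (-2)·(-184.1) = +368.2 kJ/mol
equation 2 as written: -1460.3 kJ/mol
equation 3 reversed (C2H5OH(l) must end up as a product): +1366.7 kJ/mol
Since enthalpy is a state function, delta H = (-2)·(-184.1) + (1)·(-1460.3) + (-1)·(-1366.7) = 274.6 kJ/mol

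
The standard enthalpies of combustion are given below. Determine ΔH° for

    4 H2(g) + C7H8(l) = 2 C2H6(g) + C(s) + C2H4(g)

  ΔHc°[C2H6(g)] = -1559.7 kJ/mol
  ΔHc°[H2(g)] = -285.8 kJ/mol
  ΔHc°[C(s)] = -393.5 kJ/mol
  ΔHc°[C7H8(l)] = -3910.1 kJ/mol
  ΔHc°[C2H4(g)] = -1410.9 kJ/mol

Using ΔH = Σ nΔHc°(reactants) − Σ nΔHc°(products):
= [4·(-285.8) + 1·(-3910.1)] − [2·(-1559.7) + 1·(-393.5) + 1·(-1410.9)]
= -129.5 kJ/mol

ΔH° = -129.5 kJ/mol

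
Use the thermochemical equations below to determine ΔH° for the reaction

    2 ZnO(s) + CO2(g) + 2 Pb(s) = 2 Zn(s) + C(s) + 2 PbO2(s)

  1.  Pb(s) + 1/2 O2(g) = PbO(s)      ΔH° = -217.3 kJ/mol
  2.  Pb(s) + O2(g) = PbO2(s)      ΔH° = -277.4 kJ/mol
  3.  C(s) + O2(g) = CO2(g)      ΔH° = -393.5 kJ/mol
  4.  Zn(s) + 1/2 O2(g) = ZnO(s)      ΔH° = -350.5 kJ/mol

eq. 1: not needed (PbO(s) appears nowhere else).
eq. 2 × 2 (×2 to match 2 PbO2(s) in the target): (2)·(-277.4) = -554.8 kJ/mol
eq. 3 reversed (reverse to put CO2(g) on the reactant side): +393.5 kJ/mol
eq. 4 reversed and × 2 (ZnO(s) must end up as a reactant; ×2 to match 2 ZnO(s) in the target): (-2)·(-350.5) = +701.0 kJ/mol
Since enthalpy is a state function, ΔH° = (-554.8) + (+393.5) + (+701.0) = 539.7 kJ/mol

ΔH° = 539.7 kJ/mol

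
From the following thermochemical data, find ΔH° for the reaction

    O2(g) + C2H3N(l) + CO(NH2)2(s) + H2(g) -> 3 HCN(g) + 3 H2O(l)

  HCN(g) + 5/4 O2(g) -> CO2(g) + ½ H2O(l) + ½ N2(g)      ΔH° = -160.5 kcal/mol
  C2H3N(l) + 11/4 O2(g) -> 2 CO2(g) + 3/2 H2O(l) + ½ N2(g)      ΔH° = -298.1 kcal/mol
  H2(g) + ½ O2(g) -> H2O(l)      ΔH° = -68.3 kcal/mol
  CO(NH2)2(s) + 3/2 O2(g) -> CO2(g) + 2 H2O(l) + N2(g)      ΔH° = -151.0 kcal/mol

ΔH° = -35.9 kcal/mol

equation 1 reversed and × 3: (-3)·(-160.5) = +481.5 kcal/mol
equation 2 as written: -298.1 kcal/mol
equation 3 as written: -68.3 kcal/mol
equation 4 as written: -151.0 kcal/mol
Combining the equations, ΔH° = (-3)·(-160.5) + (1)·(-298.1) + (1)·(-68.3) + (1)·(-151.0) = -35.9 kcal/mol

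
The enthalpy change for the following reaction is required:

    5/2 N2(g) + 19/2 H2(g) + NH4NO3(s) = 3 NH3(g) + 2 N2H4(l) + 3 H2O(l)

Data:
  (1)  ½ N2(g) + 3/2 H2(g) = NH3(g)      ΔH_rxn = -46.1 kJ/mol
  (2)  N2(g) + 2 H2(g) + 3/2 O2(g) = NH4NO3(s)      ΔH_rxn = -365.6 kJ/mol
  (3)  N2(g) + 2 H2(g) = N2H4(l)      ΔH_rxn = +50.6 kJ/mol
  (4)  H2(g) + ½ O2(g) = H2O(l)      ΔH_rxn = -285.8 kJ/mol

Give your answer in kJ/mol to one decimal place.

(1) × 3 (×3 to match 3 NH3(g) in the target): (3)·(-46.1) = -138.3 kJ/mol
(2) reversed (reverse to put NH4NO3(s) on the reactant side): +365.6 kJ/mol
(3) × 2 (scale by 2 for the 2 N2H4(l)): (2)·(+50.6) = +101.2 kJ/mol
(4) × 3 (scale by 3 for the 3 H2O(l)): (3)·(-285.8) = -857.4 kJ/mol
ΔH_rxn = (3)·(-46.1) + (-1)·(-365.6) + (2)·(+50.6) + (3)·(-285.8) = -528.9 kJ/mol

ΔH_rxn = -528.9 kJ/mol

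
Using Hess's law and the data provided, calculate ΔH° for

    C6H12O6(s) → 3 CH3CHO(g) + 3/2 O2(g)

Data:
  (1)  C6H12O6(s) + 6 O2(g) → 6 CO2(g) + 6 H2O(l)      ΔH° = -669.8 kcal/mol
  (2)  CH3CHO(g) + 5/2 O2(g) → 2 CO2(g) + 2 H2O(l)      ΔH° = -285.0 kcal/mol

ΔH° = 185.2 kcal/mol

(1) as written: -669.8 kcal/mol
(2) reversed and × 3: (-3)·(-285.0) = +855.0 kcal/mol
Summing the manipulated equations, ΔH° = (1)·(-669.8) + (-3)·(-285.0) = 185.2 kcal/mol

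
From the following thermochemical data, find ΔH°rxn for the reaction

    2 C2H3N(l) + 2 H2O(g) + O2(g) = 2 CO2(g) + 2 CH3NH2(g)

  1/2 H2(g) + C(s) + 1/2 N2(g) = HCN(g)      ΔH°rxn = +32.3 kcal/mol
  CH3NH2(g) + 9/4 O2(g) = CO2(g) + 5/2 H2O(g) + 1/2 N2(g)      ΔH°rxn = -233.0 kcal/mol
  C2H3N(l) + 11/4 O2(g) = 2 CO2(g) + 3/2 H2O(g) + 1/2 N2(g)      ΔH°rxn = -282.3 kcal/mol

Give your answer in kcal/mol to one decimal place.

ΔH°rxn = -98.6 kcal/mol

equation 1: not needed (H2(g) appears nowhere else).
equation 2 reversed and × 2 (CH3NH2(g) must end up as a product; ×2 to match 2 CH3NH2(g) in the target): (-2)·(-233.0) = +466.0 kcal/mol
equation 3 × 2 (×2 to match 2 C2H3N(l) in the target): (2)·(-282.3) = -564.6 kcal/mol
ΔH°rxn = (+466.0) + (-564.6) = -98.6 kcal/mol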